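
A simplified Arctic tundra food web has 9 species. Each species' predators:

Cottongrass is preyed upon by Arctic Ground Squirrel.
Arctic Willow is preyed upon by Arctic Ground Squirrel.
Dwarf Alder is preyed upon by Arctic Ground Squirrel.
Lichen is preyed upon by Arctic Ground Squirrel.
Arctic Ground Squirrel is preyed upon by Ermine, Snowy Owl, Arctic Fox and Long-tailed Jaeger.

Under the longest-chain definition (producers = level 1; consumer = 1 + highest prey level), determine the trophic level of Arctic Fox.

Cottongrass is a producer → level 1.
Arctic Ground Squirrel eats Cottongrass (level 1); other prey at levels: Dwarf Alder 1, Arctic Willow 1, Lichen 1 → level 2.
Arctic Fox eats Arctic Ground Squirrel → level 3.

Trophic level 3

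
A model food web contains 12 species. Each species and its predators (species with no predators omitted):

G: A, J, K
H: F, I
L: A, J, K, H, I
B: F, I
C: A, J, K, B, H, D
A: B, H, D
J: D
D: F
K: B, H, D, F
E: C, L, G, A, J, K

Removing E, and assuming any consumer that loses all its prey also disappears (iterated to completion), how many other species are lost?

Remove E.
Round 1: C (all prey gone), L (all prey gone), G (all prey gone) → extinct.
Round 2: A (all prey gone), J (all prey gone), K (all prey gone) → extinct.
Round 3: B (all prey gone), H (all prey gone), D (all prey gone) → extinct.
Round 4: F (all prey gone), I (all prey gone) → extinct.
No further losses. Total secondary extinctions: 11.

11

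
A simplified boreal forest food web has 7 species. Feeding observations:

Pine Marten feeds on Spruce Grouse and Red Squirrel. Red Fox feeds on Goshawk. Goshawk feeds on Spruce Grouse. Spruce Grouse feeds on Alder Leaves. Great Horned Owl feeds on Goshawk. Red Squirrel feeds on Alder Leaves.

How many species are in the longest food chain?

4 species

One longest chain: Alder Leaves → Spruce Grouse → Goshawk → Great Horned Owl.
It has 4 species and 3 links.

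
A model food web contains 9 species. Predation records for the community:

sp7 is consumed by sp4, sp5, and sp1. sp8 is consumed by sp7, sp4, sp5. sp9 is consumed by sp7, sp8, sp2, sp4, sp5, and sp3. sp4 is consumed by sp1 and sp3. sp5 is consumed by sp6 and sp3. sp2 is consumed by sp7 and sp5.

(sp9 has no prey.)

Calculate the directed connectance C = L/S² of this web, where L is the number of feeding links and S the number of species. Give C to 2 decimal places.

C = 0.22

The web has S = 9 species and L = 18 feeding links.
C = L / S² = 18 / 81 = 0.2222 ≈ 0.22.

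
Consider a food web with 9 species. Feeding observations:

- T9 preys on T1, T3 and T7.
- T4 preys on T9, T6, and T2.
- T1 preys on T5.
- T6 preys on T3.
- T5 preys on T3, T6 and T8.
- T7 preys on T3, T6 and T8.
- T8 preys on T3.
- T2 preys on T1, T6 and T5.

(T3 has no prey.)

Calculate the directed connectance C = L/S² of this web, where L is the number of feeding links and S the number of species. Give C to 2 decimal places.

C = 0.22

The web has S = 9 species and L = 18 feeding links.
C = L / S² = 18 / 81 = 0.2222 ≈ 0.22.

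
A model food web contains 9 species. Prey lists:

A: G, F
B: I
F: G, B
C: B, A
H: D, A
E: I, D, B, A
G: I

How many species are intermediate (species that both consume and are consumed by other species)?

4

Intermediate species (has both prey and predators): G, B, F, A.
Count: 4.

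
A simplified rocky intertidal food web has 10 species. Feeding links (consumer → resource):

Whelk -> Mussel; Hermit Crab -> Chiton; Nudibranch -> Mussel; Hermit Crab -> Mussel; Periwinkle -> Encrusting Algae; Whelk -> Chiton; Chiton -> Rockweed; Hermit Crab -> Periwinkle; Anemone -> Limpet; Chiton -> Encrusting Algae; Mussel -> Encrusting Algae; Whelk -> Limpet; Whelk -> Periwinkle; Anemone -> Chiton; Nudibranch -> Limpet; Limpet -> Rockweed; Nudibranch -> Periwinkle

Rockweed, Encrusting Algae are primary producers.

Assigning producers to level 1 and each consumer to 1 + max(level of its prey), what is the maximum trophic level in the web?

3

Producers (level 1): Rockweed, Encrusting Algae.
Rockweed → Chiton → Anemone gives Anemone level 3.
No species has a prey at level 3, so no species reaches level 4.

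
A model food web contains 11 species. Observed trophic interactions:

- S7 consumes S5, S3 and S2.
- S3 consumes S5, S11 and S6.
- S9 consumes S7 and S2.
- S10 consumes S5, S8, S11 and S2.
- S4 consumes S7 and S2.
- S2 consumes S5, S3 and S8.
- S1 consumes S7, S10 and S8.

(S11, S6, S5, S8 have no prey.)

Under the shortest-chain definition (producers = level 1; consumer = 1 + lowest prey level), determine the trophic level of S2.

Trophic level 2

S5 is a producer → level 1.
S2 eats S5 → level 2.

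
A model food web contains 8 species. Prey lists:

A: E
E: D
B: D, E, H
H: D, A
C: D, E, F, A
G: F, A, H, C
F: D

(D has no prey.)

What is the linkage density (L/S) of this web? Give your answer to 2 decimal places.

There are L = 16 links among S = 8 species.
L/S = 16/8 = 2.0000 ≈ 2.00.

L/S = 2.00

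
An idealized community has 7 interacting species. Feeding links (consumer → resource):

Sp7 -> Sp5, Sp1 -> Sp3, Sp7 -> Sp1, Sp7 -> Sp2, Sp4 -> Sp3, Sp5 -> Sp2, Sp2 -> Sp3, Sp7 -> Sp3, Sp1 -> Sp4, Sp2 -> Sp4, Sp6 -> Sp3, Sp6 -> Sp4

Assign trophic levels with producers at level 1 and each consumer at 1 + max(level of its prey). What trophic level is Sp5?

Trophic level 4

Sp3 is a producer → level 1.
Sp4 eats Sp3 → level 2.
Sp2 eats Sp4 (level 2); other prey at levels: Sp3 1 → level 3.
Sp5 eats Sp2 → level 4.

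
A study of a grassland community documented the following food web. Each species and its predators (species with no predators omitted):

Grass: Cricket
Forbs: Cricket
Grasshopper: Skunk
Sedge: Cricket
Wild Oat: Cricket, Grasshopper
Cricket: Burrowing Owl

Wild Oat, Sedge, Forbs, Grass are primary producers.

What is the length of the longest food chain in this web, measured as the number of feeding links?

One longest chain: Wild Oat → Grasshopper → Skunk.
It has 3 species and 2 links.

2 links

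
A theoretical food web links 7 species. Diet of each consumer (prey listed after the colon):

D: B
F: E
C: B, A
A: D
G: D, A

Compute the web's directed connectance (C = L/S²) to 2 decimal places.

C = 0.14

The web has S = 7 species and L = 7 feeding links.
C = L / S² = 7 / 49 = 0.1429 ≈ 0.14.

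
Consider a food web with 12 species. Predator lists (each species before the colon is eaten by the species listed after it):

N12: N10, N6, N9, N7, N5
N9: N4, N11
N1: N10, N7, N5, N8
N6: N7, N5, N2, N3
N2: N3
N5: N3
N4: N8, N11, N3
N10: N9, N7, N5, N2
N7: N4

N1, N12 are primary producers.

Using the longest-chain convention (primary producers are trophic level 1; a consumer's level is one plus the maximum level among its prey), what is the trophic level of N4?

N1 is a producer → level 1.
N10 eats N1 (level 1); other prey at levels: N12 1 → level 2.
N9 eats N10 (level 2); other prey at levels: N12 1 → level 3.
N4 eats N9 (level 3); other prey at levels: N7 3 → level 4.

Trophic level 4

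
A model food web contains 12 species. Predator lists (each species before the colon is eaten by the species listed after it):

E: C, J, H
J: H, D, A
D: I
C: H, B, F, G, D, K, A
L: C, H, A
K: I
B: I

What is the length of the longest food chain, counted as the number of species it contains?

One longest chain: E → C → D → I.
It has 4 species and 3 links.

4 species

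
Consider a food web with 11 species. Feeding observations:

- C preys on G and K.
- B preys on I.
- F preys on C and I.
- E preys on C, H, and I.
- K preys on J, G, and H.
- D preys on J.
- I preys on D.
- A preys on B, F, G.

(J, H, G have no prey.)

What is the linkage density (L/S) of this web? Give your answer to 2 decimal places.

There are L = 16 links among S = 11 species.
L/S = 16/11 = 1.4545 ≈ 1.45.

L/S = 1.45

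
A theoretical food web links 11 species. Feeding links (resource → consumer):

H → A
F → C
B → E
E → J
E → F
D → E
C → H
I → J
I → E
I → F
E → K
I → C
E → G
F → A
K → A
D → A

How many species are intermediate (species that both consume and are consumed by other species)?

5

Intermediate species (has both prey and predators): E, K, F, C, H.
Count: 5.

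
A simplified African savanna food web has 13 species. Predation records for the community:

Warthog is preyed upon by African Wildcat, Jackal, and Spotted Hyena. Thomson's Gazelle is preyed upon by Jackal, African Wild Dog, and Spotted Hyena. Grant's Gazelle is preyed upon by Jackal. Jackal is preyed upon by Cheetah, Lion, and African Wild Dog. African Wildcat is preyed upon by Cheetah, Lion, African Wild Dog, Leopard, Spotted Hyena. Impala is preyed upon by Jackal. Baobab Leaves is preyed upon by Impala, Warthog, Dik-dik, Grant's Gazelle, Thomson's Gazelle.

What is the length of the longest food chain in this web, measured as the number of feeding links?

3 links

One longest chain: Baobab Leaves → Warthog → African Wildcat → Spotted Hyena.
It has 4 species and 3 links.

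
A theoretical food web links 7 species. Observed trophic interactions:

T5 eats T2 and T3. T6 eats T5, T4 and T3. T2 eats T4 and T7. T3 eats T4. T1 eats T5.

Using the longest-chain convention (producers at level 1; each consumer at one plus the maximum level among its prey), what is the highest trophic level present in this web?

4

Producers (level 1): T4, T7.
T4 → T2 → T5 → T6 gives T6 level 4.
No species has a prey at level 4, so no species reaches level 5.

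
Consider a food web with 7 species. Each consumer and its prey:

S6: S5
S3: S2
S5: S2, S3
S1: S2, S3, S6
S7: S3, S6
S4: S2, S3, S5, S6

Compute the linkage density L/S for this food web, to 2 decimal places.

L/S = 1.86

There are L = 13 links among S = 7 species.
L/S = 13/7 = 1.8571 ≈ 1.86.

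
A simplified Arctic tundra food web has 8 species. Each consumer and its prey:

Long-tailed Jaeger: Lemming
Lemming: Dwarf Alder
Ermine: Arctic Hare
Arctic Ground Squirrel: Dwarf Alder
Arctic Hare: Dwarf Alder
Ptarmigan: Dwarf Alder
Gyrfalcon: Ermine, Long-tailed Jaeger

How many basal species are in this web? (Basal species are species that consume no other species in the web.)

Basal species (no prey listed): Dwarf Alder.
Count: 1.

1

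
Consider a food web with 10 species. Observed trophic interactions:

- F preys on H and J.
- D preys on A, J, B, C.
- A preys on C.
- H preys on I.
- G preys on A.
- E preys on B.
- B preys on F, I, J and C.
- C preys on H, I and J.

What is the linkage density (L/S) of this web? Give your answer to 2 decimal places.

L/S = 1.70

There are L = 17 links among S = 10 species.
L/S = 17/10 = 1.7000 ≈ 1.70.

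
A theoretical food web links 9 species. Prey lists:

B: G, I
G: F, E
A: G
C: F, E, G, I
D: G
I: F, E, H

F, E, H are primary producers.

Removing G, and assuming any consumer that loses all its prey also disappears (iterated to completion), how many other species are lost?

2

Remove G.
Round 1: A (all prey gone), D (all prey gone) → extinct.
No further losses. Total secondary extinctions: 2.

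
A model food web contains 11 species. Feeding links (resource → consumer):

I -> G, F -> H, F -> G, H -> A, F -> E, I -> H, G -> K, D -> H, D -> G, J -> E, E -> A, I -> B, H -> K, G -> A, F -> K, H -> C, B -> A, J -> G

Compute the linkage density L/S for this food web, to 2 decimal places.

There are L = 18 links among S = 11 species.
L/S = 18/11 = 1.6364 ≈ 1.64.

L/S = 1.64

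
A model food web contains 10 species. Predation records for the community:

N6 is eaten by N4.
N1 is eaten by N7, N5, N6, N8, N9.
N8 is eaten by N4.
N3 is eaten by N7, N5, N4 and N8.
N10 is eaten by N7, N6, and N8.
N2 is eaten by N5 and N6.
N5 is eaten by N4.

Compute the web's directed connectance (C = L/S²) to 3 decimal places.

The web has S = 10 species and L = 17 feeding links.
C = L / S² = 17 / 100 = 0.1700 ≈ 0.170.

C = 0.170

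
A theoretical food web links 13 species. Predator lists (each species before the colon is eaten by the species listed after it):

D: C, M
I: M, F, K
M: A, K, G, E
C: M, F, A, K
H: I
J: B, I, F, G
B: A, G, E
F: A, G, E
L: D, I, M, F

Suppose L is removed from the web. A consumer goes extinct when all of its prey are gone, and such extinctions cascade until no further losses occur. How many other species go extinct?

Remove L.
Round 1: D (all prey gone) → extinct.
Round 2: C (all prey gone) → extinct.
No further losses. Total secondary extinctions: 2.

2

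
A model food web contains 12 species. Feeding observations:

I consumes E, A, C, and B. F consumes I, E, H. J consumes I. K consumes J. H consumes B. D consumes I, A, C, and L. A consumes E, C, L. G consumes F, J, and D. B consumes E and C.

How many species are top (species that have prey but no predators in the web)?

2

Top species (has prey, but nothing eats it): K, G.
Count: 2.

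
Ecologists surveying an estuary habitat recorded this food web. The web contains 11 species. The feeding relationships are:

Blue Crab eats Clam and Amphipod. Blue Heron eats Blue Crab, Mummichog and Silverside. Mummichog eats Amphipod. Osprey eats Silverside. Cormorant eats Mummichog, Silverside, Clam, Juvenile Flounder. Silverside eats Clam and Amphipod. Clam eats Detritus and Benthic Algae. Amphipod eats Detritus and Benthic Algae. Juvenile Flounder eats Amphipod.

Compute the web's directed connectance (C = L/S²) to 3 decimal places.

C = 0.149

The web has S = 11 species and L = 18 feeding links.
C = L / S² = 18 / 121 = 0.1488 ≈ 0.149.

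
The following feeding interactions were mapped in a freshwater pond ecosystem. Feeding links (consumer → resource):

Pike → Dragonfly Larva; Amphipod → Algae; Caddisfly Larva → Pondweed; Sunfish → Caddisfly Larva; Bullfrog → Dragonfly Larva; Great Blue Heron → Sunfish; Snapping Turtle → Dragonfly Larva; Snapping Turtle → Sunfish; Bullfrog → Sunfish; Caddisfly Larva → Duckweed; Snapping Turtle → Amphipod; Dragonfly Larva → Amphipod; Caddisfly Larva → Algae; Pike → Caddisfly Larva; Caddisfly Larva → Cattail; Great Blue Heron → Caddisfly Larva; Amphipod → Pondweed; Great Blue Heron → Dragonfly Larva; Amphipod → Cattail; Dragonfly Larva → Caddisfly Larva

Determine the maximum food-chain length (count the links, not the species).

3 links

One longest chain: Algae → Amphipod → Dragonfly Larva → Great Blue Heron.
It has 4 species and 3 links.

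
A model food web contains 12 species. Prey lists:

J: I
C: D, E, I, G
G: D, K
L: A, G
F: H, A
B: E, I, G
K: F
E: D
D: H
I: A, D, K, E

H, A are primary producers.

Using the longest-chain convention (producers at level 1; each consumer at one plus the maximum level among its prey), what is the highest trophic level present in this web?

Producers (level 1): H, A.
H → F → K → G → L gives L level 5.
No species has a prey at level 5, so no species reaches level 6.

5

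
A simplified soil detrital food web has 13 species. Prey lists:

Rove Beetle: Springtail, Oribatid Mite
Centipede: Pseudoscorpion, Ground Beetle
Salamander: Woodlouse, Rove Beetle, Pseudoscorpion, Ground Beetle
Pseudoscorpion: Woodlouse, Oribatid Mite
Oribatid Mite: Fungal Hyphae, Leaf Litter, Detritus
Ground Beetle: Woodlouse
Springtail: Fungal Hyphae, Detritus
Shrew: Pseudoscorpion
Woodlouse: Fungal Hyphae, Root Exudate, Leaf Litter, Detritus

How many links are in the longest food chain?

3 links

One longest chain: Fungal Hyphae → Woodlouse → Pseudoscorpion → Centipede.
It has 4 species and 3 links.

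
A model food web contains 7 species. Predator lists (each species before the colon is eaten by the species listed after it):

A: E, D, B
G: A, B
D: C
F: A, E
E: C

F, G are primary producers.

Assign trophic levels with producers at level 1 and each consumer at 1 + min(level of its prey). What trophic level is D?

F is a producer → level 1.
A eats F → level 2.
D eats A → level 3.
No prey of D is below level 2, so 3 is the minimum.

Trophic level 3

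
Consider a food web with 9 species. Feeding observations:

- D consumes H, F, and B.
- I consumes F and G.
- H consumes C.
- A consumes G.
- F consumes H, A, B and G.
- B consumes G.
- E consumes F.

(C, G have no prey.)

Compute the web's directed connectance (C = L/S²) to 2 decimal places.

The web has S = 9 species and L = 13 feeding links.
C = L / S² = 13 / 81 = 0.1605 ≈ 0.16.

C = 0.16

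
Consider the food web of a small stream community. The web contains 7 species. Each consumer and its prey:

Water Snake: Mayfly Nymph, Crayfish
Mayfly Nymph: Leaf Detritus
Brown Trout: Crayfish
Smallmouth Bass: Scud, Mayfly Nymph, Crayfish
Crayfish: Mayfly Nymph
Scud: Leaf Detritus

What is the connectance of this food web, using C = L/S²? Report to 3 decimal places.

C = 0.184

The web has S = 7 species and L = 9 feeding links.
C = L / S² = 9 / 49 = 0.1837 ≈ 0.184.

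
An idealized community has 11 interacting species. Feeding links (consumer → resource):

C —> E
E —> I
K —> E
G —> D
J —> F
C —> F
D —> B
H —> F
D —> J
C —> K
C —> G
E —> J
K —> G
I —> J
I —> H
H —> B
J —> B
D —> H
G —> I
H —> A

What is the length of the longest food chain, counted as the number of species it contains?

One longest chain: B → J → I → E → K → C.
It has 6 species and 5 links.

6 species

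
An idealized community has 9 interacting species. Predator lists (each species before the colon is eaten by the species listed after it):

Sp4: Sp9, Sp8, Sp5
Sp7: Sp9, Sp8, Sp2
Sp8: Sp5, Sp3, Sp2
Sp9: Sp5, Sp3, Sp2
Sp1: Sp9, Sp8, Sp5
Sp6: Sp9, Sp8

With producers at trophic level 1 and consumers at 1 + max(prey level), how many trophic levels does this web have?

3

Producers (level 1): Sp6, Sp1, Sp7, Sp4.
Sp6 → Sp9 → Sp3 gives Sp3 level 3.
No species has a prey at level 3, so no species reaches level 4.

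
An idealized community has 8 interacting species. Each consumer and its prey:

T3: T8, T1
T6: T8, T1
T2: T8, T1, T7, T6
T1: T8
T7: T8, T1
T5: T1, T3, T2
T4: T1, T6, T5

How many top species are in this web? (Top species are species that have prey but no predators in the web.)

1

Top species (has prey, but nothing eats it): T4.
Count: 1.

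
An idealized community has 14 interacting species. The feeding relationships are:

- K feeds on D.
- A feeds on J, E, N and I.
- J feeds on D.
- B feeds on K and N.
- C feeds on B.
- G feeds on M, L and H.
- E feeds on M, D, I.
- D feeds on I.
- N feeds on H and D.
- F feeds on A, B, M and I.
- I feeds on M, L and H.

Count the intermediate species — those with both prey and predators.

8

Intermediate species (has both prey and predators): I, D, N, J, E, K, B, A.
Count: 8.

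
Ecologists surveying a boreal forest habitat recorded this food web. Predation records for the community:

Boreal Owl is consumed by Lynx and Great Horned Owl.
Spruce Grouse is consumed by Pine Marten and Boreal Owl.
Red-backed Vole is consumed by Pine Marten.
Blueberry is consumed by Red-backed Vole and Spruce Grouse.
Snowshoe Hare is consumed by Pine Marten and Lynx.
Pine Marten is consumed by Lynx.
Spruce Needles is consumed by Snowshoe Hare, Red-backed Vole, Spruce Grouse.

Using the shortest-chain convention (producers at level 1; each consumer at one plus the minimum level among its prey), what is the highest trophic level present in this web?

Producers (level 1): Spruce Needles, Blueberry.
Following each consumer down to its lowest-level prey: Spruce Needles → Spruce Grouse → Boreal Owl → Great Horned Owl (levels 1 through 4).
All prey of Great Horned Owl (Boreal Owl 3) are at level 3 or above, so Great Horned Owl is at level 1 + 3 = 4.
Every consumer has at least one prey at level 3 or below, so none exceeds level 4.

4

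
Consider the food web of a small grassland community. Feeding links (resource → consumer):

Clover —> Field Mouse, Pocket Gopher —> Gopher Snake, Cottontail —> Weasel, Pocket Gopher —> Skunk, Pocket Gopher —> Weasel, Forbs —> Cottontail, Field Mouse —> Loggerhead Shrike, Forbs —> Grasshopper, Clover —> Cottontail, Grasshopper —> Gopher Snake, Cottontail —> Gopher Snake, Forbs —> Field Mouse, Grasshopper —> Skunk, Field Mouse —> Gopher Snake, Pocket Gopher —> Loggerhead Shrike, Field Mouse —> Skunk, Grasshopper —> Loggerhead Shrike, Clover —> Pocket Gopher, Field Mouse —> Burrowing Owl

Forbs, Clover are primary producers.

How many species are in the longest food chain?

One longest chain: Clover → Pocket Gopher → Gopher Snake.
It has 3 species and 2 links.

3 species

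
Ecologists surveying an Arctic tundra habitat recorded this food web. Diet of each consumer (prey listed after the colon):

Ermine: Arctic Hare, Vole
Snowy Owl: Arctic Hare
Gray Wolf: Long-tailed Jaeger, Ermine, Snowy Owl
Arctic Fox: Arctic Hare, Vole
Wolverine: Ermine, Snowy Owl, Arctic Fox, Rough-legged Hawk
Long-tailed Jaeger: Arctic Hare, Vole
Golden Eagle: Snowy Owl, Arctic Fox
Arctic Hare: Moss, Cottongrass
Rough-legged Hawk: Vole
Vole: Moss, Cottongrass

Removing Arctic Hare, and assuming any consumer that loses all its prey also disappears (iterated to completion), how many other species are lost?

1

Remove Arctic Hare.
Round 1: Snowy Owl (all prey gone) → extinct.
No further losses. Total secondary extinctions: 1.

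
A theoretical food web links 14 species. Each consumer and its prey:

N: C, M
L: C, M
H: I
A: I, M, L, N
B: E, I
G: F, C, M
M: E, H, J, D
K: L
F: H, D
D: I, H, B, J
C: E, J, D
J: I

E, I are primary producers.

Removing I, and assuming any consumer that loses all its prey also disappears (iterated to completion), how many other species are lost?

Remove I.
Round 1: H (all prey gone), J (all prey gone) → extinct.
No further losses. Total secondary extinctions: 2.

2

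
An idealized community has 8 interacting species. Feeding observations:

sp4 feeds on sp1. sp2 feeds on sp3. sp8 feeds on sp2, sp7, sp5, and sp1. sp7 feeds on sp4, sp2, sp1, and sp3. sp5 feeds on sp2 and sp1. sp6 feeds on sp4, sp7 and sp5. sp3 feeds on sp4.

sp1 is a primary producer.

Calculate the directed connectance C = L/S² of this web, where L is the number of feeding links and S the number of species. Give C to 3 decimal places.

C = 0.250

The web has S = 8 species and L = 16 feeding links.
C = L / S² = 16 / 64 = 0.2500 ≈ 0.250.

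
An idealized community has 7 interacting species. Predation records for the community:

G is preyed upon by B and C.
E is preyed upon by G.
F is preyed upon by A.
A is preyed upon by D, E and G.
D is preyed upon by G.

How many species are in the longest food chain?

One longest chain: F → A → D → G → C.
It has 5 species and 4 links.

5 species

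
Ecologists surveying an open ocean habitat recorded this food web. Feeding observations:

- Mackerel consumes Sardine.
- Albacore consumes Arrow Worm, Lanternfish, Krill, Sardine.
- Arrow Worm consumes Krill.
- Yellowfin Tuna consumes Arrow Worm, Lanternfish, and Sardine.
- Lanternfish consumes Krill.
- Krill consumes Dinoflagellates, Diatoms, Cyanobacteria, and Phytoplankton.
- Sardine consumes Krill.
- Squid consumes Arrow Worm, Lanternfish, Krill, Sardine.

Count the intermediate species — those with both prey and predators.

Intermediate species (has both prey and predators): Krill, Sardine, Arrow Worm, Lanternfish.
Count: 4.

4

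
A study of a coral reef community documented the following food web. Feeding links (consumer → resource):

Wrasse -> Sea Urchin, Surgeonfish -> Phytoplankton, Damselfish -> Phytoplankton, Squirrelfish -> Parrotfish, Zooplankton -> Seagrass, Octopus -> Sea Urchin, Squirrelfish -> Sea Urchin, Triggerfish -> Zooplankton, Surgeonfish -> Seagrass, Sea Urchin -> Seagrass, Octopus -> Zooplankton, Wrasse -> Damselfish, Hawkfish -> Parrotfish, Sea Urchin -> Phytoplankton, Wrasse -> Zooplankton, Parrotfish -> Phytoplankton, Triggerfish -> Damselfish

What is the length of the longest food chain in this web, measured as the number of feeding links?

2 links

One longest chain: Phytoplankton → Parrotfish → Squirrelfish.
It has 3 species and 2 links.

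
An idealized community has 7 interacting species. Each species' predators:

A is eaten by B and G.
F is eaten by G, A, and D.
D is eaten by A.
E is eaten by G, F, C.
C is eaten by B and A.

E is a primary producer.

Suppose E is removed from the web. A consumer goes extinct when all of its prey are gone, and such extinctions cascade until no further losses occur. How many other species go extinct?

Remove E.
Round 1: C (all prey gone), F (all prey gone) → extinct.
Round 2: D (all prey gone) → extinct.
Round 3: A (all prey gone) → extinct.
Round 4: B (all prey gone), G (all prey gone) → extinct.
No further losses. Total secondary extinctions: 6.

6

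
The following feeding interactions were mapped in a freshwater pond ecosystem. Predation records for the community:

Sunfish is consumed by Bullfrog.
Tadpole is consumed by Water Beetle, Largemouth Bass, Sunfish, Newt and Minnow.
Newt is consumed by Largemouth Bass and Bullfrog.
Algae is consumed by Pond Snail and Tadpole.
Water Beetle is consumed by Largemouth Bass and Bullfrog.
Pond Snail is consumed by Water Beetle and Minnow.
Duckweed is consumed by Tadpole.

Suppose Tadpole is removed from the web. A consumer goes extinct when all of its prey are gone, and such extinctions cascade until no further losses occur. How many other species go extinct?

Remove Tadpole.
Round 1: Newt (all prey gone), Sunfish (all prey gone) → extinct.
No further losses. Total secondary extinctions: 2.

2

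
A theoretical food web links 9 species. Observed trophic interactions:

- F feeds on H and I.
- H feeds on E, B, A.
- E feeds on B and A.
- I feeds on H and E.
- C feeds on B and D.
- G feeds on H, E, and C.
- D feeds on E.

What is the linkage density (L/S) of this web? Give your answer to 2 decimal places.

There are L = 15 links among S = 9 species.
L/S = 15/9 = 1.6667 ≈ 1.67.

L/S = 1.67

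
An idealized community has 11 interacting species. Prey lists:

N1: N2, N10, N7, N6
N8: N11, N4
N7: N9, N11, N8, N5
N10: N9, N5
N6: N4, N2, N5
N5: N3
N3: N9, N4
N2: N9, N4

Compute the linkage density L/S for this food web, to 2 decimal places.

L/S = 1.82

There are L = 20 links among S = 11 species.
L/S = 20/11 = 1.8182 ≈ 1.82.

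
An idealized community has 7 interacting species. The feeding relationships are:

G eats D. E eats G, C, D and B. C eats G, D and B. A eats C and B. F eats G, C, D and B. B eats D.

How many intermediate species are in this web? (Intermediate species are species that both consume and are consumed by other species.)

3

Intermediate species (has both prey and predators): G, B, C.
Count: 3.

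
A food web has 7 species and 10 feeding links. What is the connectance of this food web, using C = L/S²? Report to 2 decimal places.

The web has S = 7 species and L = 10 feeding links.
C = L / S² = 10 / 49 = 0.2041 ≈ 0.20.

C = 0.20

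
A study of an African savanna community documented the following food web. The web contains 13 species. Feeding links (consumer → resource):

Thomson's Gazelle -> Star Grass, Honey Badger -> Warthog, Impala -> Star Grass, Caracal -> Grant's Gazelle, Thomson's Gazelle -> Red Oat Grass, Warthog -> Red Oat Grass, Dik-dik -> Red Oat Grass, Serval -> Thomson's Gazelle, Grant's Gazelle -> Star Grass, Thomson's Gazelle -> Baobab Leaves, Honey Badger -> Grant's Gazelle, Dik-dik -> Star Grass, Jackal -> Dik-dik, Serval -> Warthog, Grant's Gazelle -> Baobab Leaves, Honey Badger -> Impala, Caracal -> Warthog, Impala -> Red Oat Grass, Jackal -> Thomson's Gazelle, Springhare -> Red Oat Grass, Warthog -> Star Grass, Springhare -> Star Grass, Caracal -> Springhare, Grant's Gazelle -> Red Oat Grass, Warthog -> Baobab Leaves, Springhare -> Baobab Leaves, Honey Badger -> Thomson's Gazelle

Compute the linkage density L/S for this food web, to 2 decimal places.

There are L = 27 links among S = 13 species.
L/S = 27/13 = 2.0769 ≈ 2.08.

L/S = 2.08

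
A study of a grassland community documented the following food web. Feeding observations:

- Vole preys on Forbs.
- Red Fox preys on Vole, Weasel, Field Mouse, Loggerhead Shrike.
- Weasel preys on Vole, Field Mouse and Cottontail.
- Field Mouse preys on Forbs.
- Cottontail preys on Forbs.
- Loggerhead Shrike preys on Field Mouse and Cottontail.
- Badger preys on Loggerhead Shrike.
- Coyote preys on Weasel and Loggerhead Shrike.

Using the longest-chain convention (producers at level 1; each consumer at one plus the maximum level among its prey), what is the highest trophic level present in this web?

Producers (level 1): Forbs.
Forbs → Cottontail → Loggerhead Shrike → Red Fox gives Red Fox level 4.
No species has a prey at level 4, so no species reaches level 5.

4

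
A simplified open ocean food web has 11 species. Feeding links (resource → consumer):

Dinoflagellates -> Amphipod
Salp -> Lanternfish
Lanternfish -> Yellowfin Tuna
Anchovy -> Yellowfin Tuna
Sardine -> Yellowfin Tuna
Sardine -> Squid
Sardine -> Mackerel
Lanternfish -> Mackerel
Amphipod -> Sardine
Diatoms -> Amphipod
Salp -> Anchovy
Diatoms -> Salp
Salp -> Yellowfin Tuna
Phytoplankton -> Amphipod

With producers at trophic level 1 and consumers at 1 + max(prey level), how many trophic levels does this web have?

4

Producers (level 1): Diatoms, Dinoflagellates, Phytoplankton.
Diatoms → Salp → Lanternfish → Mackerel gives Mackerel level 4.
No species has a prey at level 4, so no species reaches level 5.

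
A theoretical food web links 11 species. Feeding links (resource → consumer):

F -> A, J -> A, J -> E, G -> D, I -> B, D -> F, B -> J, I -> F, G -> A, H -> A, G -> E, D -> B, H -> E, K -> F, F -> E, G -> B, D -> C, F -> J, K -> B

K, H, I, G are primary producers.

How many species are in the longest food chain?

One longest chain: G → D → B → J → A.
It has 5 species and 4 links.

5 species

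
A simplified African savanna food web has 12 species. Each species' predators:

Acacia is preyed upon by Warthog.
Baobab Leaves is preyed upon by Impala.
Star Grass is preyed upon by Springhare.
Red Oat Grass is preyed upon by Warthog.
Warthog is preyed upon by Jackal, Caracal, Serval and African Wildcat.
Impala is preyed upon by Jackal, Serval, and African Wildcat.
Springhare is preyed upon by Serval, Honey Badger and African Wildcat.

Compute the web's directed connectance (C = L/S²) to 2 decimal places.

C = 0.10

The web has S = 12 species and L = 14 feeding links.
C = L / S² = 14 / 144 = 0.0972 ≈ 0.10.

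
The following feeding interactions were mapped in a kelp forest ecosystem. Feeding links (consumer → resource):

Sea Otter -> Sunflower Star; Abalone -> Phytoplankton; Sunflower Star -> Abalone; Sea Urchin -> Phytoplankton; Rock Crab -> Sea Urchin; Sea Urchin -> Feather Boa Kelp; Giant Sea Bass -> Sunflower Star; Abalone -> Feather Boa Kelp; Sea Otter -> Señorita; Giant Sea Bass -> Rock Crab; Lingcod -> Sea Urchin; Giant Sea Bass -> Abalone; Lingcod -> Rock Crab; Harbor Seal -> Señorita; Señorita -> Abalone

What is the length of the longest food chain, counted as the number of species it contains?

4 species

One longest chain: Phytoplankton → Abalone → Señorita → Sea Otter.
It has 4 species and 3 links.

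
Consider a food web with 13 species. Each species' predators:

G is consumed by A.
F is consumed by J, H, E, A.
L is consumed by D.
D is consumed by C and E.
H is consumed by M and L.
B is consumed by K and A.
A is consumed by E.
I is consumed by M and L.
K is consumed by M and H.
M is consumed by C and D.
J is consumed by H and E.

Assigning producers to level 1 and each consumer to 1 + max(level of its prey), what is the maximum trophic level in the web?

Producers (level 1): B, I, G, F.
B → K → H → L → D → C gives C level 6.
No species has a prey at level 6, so no species reaches level 7.

6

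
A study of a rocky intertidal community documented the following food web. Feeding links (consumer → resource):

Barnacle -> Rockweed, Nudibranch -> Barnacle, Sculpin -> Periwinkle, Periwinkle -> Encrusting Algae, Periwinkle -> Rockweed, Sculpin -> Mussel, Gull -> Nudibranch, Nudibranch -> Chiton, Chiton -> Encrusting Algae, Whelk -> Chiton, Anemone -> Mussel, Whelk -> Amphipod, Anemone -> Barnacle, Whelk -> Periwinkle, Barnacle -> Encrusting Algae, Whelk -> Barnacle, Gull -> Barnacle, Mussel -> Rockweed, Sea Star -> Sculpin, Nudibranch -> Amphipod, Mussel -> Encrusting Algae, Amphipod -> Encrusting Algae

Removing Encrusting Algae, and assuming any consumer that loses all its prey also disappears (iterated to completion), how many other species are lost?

Remove Encrusting Algae.
Round 1: Amphipod (all prey gone), Chiton (all prey gone) → extinct.
No further losses. Total secondary extinctions: 2.

2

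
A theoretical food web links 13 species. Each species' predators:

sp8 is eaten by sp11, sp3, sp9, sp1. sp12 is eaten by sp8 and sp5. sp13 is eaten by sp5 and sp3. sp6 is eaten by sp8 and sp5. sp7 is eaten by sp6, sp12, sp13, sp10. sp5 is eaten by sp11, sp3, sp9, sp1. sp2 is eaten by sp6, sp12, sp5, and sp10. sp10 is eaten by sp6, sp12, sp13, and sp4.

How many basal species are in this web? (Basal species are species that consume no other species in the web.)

2

Basal species (no prey listed): sp7, sp2.
Count: 2.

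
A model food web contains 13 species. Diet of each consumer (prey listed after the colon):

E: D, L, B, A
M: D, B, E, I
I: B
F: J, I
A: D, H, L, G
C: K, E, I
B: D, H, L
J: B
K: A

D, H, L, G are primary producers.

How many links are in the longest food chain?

3 links

One longest chain: D → B → E → M.
It has 4 species and 3 links.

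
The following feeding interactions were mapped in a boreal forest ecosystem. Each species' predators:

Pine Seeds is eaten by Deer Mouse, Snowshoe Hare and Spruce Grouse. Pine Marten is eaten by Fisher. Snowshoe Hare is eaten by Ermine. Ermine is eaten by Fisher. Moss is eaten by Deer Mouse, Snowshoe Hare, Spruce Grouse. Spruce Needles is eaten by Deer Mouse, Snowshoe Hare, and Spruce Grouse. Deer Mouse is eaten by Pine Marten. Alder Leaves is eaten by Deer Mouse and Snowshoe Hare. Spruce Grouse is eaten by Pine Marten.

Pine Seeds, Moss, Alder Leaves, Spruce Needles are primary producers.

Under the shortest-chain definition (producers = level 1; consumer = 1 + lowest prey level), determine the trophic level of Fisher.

Pine Seeds is a producer → level 1.
Snowshoe Hare eats Pine Seeds → level 2.
Ermine eats Snowshoe Hare → level 3.
Fisher eats Ermine → level 4.
No prey of Fisher is below level 3, so 4 is the minimum.

Trophic level 4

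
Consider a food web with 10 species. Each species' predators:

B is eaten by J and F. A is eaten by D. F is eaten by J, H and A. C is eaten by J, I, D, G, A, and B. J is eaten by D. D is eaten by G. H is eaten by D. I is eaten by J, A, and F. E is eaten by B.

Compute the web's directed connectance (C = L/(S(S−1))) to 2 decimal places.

The web has S = 10 species and L = 19 feeding links.
C = L / (S(S−1)) = 19 / 90 = 0.2111 ≈ 0.21.

C = 0.21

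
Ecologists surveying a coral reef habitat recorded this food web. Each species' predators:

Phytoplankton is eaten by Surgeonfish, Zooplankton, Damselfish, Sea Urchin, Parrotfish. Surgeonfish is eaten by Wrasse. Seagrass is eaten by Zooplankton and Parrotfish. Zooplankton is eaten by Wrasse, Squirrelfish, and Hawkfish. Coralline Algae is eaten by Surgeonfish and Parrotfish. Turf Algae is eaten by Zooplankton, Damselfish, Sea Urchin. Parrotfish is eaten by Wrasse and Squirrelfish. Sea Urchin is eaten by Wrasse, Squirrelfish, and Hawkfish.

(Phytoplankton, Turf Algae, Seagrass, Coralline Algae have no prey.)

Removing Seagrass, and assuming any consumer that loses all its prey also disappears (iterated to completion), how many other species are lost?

0

Remove Seagrass.
Every predator of it retains at least one other prey: Parrotfish still has Phytoplankton, Coralline Algae; Zooplankton still has Phytoplankton, Turf Algae.
No consumer loses all prey, so no secondary extinctions occur.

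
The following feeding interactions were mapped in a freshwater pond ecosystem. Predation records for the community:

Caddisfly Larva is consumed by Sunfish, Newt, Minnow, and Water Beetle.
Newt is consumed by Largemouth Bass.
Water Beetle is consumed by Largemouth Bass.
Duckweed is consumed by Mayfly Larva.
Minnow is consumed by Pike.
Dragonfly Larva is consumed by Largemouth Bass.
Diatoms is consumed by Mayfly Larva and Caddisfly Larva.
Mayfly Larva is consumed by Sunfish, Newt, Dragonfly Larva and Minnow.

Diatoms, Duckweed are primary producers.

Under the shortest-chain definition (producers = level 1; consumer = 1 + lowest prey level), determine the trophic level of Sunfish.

Diatoms is a producer → level 1.
Caddisfly Larva eats Diatoms → level 2.
Sunfish eats Caddisfly Larva → level 3.
No prey of Sunfish is below level 2, so 3 is the minimum.

Trophic level 3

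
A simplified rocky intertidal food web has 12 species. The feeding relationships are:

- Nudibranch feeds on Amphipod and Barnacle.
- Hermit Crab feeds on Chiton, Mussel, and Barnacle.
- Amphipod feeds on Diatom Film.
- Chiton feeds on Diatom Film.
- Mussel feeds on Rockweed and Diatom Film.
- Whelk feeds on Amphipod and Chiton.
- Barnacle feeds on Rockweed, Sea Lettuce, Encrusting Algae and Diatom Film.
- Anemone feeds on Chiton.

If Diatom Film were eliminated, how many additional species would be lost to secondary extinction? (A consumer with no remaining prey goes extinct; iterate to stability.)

Remove Diatom Film.
Round 1: Amphipod (all prey gone), Chiton (all prey gone) → extinct.
Round 2: Whelk (all prey gone), Anemone (all prey gone) → extinct.
No further losses. Total secondary extinctions: 4.

4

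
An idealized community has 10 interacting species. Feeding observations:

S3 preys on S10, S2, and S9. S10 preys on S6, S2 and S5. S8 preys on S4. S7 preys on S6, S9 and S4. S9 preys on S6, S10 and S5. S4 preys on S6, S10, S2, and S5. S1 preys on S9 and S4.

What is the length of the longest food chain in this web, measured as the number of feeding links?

One longest chain: S6 → S10 → S9 → S3.
It has 4 species and 3 links.

3 links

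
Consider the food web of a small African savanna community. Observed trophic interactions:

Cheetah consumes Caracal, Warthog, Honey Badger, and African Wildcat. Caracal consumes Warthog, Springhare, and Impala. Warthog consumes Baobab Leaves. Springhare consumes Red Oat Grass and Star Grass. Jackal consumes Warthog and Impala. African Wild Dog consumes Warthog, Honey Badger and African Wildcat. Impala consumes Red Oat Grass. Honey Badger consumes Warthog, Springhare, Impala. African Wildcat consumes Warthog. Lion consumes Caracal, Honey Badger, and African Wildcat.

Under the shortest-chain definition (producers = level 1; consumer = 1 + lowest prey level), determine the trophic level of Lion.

Trophic level 4

Baobab Leaves is a producer → level 1.
Warthog eats Baobab Leaves → level 2.
Caracal eats Warthog → level 3.
Lion eats Caracal → level 4.
No prey of Lion is below level 3, so 4 is the minimum.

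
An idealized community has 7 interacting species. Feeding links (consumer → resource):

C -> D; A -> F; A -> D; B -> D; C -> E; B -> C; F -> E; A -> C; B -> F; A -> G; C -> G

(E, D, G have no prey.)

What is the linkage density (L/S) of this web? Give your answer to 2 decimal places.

There are L = 11 links among S = 7 species.
L/S = 11/7 = 1.5714 ≈ 1.57.

L/S = 1.57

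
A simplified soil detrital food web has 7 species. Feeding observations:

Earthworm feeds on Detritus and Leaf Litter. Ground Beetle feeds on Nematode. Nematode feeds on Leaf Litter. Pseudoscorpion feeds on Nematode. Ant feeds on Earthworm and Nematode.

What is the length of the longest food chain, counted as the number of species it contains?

One longest chain: Leaf Litter → Nematode → Ground Beetle.
It has 3 species and 2 links.

3 species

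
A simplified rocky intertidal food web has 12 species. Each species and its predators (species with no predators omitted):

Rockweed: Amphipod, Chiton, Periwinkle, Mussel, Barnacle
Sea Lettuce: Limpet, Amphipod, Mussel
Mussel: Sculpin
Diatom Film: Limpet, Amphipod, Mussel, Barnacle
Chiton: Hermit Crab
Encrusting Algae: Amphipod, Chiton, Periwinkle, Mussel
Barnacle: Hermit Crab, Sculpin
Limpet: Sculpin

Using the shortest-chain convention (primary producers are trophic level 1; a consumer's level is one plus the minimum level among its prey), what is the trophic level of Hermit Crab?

Rockweed is a producer → level 1.
Barnacle eats Rockweed → level 2.
Hermit Crab eats Barnacle → level 3.
No prey of Hermit Crab is below level 2, so 3 is the minimum.

Trophic level 3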